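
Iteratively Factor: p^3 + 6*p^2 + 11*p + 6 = (p + 1)*(p^2 + 5*p + 6) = (p + 1)*(p + 3)*(p + 2)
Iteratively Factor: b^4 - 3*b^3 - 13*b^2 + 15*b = (b + 3)*(b^3 - 6*b^2 + 5*b) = b*(b + 3)*(b^2 - 6*b + 5) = b*(b - 5)*(b + 3)*(b - 1)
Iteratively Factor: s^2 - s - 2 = (s + 1)*(s - 2)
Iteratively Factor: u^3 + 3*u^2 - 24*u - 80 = (u + 4)*(u^2 - u - 20) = (u + 4)^2*(u - 5)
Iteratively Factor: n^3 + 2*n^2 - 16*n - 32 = (n - 4)*(n^2 + 6*n + 8) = (n - 4)*(n + 4)*(n + 2)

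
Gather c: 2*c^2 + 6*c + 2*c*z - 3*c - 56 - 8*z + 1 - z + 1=2*c^2 + c*(2*z + 3) - 9*z - 54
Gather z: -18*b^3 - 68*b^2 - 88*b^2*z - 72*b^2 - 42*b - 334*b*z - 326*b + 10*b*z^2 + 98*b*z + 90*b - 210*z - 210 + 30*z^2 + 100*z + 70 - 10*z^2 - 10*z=-18*b^3 - 140*b^2 - 278*b + z^2*(10*b + 20) + z*(-88*b^2 - 236*b - 120) - 140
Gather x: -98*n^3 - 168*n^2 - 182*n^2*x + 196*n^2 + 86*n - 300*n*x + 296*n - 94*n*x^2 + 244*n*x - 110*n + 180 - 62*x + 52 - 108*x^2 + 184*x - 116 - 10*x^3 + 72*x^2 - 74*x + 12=-98*n^3 + 28*n^2 + 272*n - 10*x^3 + x^2*(-94*n - 36) + x*(-182*n^2 - 56*n + 48) + 128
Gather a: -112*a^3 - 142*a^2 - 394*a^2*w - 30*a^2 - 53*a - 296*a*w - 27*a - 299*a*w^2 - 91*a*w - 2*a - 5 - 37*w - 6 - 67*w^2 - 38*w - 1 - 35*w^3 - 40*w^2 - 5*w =-112*a^3 + a^2*(-394*w - 172) + a*(-299*w^2 - 387*w - 82) - 35*w^3 - 107*w^2 - 80*w - 12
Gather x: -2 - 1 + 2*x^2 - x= 2*x^2 - x - 3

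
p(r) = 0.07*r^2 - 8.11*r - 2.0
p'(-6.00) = -8.95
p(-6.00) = 49.18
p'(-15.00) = -10.21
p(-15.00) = 135.40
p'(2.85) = -7.71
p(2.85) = -24.54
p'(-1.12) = -8.27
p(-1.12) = 7.17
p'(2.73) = -7.73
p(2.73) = -23.62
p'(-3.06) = -8.54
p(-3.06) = 23.47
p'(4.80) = -7.44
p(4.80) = -39.32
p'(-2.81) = -8.50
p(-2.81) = 21.34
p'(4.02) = -7.55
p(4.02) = -33.47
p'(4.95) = -7.42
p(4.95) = -40.43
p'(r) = 0.14*r - 8.11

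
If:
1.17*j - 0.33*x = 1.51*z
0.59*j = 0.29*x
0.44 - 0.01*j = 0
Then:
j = 44.00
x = 89.52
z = 14.53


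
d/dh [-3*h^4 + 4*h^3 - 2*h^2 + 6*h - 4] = -12*h^3 + 12*h^2 - 4*h + 6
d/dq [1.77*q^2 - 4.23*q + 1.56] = 3.54*q - 4.23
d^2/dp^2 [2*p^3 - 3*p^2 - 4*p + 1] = 12*p - 6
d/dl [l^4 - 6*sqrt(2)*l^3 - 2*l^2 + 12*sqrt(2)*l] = 4*l^3 - 18*sqrt(2)*l^2 - 4*l + 12*sqrt(2)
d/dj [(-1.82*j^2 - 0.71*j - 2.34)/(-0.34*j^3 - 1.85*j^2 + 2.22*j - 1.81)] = (-0.6188*j^4 - 0.4828*j^3 - 7.7407*j^2 - 2.0696*j + 6.4799)/(0.1156*j^6 + 1.258*j^5 + 1.9129*j^4 - 6.9832*j^3 + 11.6254*j^2 - 8.0364*j + 3.2761)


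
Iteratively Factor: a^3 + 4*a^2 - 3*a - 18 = (a + 3)*(a^2 + a - 6) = (a - 2)*(a + 3)*(a + 3)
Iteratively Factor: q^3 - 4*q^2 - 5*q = (q + 1)*(q^2 - 5*q) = (q - 5)*(q + 1)*(q)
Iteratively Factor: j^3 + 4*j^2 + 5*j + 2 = (j + 1)*(j^2 + 3*j + 2) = (j + 1)^2*(j + 2)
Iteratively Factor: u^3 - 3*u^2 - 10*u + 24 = (u + 3)*(u^2 - 6*u + 8) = (u - 4)*(u + 3)*(u - 2)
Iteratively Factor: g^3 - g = (g + 1)*(g^2 - g) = (g - 1)*(g + 1)*(g)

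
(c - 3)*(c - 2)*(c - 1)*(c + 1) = c^4 - 5*c^3 + 5*c^2 + 5*c - 6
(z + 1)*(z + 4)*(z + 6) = z^3 + 11*z^2 + 34*z + 24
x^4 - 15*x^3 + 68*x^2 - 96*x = x*(x - 8)*(x - 4)*(x - 3)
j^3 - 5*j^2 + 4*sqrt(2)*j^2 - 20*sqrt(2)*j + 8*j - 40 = (j - 5)*(j + 2*sqrt(2))^2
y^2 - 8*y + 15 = (y - 5)*(y - 3)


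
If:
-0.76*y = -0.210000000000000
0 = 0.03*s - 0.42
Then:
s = 14.00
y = 0.28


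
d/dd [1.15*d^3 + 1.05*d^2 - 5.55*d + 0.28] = 3.45*d^2 + 2.1*d - 5.55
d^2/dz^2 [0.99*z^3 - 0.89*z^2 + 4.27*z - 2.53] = 5.94*z - 1.78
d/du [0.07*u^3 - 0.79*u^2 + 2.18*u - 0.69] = 0.21*u^2 - 1.58*u + 2.18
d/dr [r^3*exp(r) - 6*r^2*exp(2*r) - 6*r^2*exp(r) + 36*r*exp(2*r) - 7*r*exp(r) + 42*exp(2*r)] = (r^3 - 12*r^2*exp(r) - 3*r^2 + 60*r*exp(r) - 19*r + 120*exp(r) - 7)*exp(r)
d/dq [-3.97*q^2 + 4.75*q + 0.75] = 4.75 - 7.94*q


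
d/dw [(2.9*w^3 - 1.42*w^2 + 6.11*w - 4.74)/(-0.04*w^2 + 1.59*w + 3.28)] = (-0.116*w^4 + 9.222*w^3 + 26.5226*w^2 - 9.6944*w + 27.5774)/(0.0016*w^4 - 0.1272*w^3 + 2.2657*w^2 + 10.4304*w + 10.7584)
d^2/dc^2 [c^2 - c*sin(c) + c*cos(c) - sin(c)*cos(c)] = -sqrt(2)*c*cos(c + pi/4) + 2*sin(2*c) - 2*sqrt(2)*sin(c + pi/4) + 2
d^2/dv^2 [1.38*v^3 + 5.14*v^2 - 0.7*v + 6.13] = 8.28*v + 10.28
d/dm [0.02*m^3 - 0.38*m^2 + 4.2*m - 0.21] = 0.06*m^2 - 0.76*m + 4.2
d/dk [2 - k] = -1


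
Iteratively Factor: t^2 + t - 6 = (t + 3)*(t - 2)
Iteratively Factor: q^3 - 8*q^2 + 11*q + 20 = (q - 4)*(q^2 - 4*q - 5) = (q - 4)*(q + 1)*(q - 5)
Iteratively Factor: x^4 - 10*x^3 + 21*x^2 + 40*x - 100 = (x - 5)*(x^3 - 5*x^2 - 4*x + 20) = (x - 5)*(x - 2)*(x^2 - 3*x - 10) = (x - 5)^2*(x - 2)*(x + 2)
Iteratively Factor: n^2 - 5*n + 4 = (n - 4)*(n - 1)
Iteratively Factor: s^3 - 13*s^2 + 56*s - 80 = (s - 4)*(s^2 - 9*s + 20) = (s - 4)^2*(s - 5)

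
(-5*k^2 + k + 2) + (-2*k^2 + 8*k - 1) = -7*k^2 + 9*k + 1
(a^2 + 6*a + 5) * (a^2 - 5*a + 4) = a^4 + a^3 - 21*a^2 - a + 20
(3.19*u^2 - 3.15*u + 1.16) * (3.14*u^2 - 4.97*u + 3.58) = 10.0166*u^4 - 25.7453*u^3 + 30.7181*u^2 - 17.0422*u + 4.1528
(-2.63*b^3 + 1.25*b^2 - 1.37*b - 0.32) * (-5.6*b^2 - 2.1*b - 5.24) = 14.728*b^5 - 1.477*b^4 + 18.8282*b^3 - 1.881*b^2 + 7.8508*b + 1.6768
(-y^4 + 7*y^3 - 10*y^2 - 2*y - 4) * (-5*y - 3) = 5*y^5 - 32*y^4 + 29*y^3 + 40*y^2 + 26*y + 12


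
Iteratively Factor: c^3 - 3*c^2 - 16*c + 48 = (c + 4)*(c^2 - 7*c + 12) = (c - 3)*(c + 4)*(c - 4)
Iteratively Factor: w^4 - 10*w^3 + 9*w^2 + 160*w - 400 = (w - 4)*(w^3 - 6*w^2 - 15*w + 100) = (w - 4)*(w + 4)*(w^2 - 10*w + 25) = (w - 5)*(w - 4)*(w + 4)*(w - 5)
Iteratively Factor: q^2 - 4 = (q - 2)*(q + 2)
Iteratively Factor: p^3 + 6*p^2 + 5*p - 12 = (p - 1)*(p^2 + 7*p + 12) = (p - 1)*(p + 4)*(p + 3)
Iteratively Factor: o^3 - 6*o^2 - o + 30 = (o - 3)*(o^2 - 3*o - 10) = (o - 5)*(o - 3)*(o + 2)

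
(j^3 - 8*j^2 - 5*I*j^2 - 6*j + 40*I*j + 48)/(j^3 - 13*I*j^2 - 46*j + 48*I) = (j - 8)/(j - 8*I)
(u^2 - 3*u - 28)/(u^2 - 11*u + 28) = (u + 4)/(u - 4)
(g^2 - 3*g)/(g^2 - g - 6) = g/(g + 2)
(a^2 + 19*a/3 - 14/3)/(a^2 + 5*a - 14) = (a - 2/3)/(a - 2)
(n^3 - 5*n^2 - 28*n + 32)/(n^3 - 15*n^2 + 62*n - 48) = (n + 4)/(n - 6)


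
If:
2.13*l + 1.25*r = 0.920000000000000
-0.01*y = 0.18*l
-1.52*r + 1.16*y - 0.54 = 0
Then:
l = -0.09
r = 0.89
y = 1.63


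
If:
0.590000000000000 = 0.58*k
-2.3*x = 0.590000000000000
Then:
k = 1.02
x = -0.26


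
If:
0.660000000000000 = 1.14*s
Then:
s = 0.58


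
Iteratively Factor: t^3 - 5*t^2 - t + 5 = (t - 5)*(t^2 - 1) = (t - 5)*(t + 1)*(t - 1)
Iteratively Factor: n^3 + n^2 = (n)*(n^2 + n) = n^2*(n + 1)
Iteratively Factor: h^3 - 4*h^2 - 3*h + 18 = (h + 2)*(h^2 - 6*h + 9) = (h - 3)*(h + 2)*(h - 3)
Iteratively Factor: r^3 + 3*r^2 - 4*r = (r)*(r^2 + 3*r - 4) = r*(r + 4)*(r - 1)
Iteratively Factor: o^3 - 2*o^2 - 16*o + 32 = (o + 4)*(o^2 - 6*o + 8) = (o - 4)*(o + 4)*(o - 2)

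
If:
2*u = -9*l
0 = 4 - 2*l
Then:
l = 2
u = -9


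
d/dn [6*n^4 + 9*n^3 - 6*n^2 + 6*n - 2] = 24*n^3 + 27*n^2 - 12*n + 6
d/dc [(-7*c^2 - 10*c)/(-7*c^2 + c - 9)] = (-77*c^2 + 126*c + 90)/(49*c^4 - 14*c^3 + 127*c^2 - 18*c + 81)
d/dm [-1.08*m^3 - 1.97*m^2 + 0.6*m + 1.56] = -3.24*m^2 - 3.94*m + 0.6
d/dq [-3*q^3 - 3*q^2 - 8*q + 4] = -9*q^2 - 6*q - 8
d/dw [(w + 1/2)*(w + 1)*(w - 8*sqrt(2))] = 3*w^2 - 16*sqrt(2)*w + 3*w - 12*sqrt(2) + 1/2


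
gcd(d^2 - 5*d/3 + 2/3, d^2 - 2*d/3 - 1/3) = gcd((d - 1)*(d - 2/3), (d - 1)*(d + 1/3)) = d - 1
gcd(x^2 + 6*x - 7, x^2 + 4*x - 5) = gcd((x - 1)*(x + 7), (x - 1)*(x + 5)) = x - 1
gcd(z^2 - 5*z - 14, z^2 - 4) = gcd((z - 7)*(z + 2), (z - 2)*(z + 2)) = z + 2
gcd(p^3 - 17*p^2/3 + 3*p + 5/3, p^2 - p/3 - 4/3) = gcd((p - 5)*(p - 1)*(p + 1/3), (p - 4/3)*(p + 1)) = 1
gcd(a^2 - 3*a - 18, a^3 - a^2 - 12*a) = a + 3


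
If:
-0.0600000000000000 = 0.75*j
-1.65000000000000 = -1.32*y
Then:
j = -0.08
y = 1.25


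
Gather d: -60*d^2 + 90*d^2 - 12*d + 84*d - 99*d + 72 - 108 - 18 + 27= 30*d^2 - 27*d - 27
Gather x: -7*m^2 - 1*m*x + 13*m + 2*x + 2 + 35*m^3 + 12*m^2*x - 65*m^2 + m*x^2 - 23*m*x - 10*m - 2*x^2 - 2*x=35*m^3 - 72*m^2 + 3*m + x^2*(m - 2) + x*(12*m^2 - 24*m) + 2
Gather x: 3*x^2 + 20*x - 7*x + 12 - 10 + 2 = 3*x^2 + 13*x + 4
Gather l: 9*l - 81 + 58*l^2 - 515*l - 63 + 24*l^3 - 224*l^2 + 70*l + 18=24*l^3 - 166*l^2 - 436*l - 126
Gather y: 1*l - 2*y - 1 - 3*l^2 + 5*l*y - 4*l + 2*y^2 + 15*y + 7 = -3*l^2 - 3*l + 2*y^2 + y*(5*l + 13) + 6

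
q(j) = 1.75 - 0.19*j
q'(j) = -0.190000000000000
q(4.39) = 0.92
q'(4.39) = -0.19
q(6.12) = 0.59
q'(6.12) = -0.19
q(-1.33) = 2.00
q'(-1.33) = -0.19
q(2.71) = 1.24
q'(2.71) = -0.19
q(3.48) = 1.09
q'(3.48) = -0.19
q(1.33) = 1.50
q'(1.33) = -0.19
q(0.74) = 1.61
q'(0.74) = -0.19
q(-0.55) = 1.85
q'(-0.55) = -0.19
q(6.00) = 0.61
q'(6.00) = -0.19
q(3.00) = 1.18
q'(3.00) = -0.19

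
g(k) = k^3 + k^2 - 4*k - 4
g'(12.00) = 452.00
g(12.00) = 1820.00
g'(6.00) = 116.00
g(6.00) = 224.00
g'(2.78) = 24.75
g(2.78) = 14.09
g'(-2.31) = 7.39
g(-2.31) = -1.75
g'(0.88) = 0.08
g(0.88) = -6.06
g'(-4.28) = 42.40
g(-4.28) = -46.96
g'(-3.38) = 23.51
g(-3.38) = -17.67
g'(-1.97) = 3.70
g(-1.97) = 0.12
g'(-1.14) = -2.38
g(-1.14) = 0.38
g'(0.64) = -1.49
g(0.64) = -5.89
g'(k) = 3*k^2 + 2*k - 4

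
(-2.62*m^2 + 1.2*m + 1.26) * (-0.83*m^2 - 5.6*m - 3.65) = 2.1746*m^4 + 13.676*m^3 + 1.7972*m^2 - 11.436*m - 4.599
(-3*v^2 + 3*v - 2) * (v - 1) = -3*v^3 + 6*v^2 - 5*v + 2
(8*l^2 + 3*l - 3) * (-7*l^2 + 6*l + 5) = -56*l^4 + 27*l^3 + 79*l^2 - 3*l - 15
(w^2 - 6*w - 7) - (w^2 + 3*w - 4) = -9*w - 3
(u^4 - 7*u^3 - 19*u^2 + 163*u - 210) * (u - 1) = u^5 - 8*u^4 - 12*u^3 + 182*u^2 - 373*u + 210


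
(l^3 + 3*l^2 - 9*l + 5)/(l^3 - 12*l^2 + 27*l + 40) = (l^3 + 3*l^2 - 9*l + 5)/(l^3 - 12*l^2 + 27*l + 40)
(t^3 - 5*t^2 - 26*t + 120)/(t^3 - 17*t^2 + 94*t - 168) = (t + 5)/(t - 7)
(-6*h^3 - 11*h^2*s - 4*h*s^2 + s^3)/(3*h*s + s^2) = (-6*h^3 - 11*h^2*s - 4*h*s^2 + s^3)/(s*(3*h + s))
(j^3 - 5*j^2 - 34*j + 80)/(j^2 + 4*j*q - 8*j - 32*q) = (j^2 + 3*j - 10)/(j + 4*q)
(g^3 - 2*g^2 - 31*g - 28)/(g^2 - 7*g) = g + 5 + 4/g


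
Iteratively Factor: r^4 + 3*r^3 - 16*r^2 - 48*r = (r + 4)*(r^3 - r^2 - 12*r) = (r + 3)*(r + 4)*(r^2 - 4*r) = (r - 4)*(r + 3)*(r + 4)*(r)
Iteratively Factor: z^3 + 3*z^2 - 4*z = (z)*(z^2 + 3*z - 4) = z*(z - 1)*(z + 4)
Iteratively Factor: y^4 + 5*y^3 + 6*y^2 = (y)*(y^3 + 5*y^2 + 6*y) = y*(y + 2)*(y^2 + 3*y) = y^2*(y + 2)*(y + 3)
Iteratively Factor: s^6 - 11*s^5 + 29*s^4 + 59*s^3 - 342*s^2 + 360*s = (s - 4)*(s^5 - 7*s^4 + s^3 + 63*s^2 - 90*s) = (s - 4)*(s - 2)*(s^4 - 5*s^3 - 9*s^2 + 45*s) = (s - 5)*(s - 4)*(s - 2)*(s^3 - 9*s) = (s - 5)*(s - 4)*(s - 2)*(s + 3)*(s^2 - 3*s) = s*(s - 5)*(s - 4)*(s - 2)*(s + 3)*(s - 3)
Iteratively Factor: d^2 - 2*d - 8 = (d - 4)*(d + 2)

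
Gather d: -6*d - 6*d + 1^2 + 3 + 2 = 6 - 12*d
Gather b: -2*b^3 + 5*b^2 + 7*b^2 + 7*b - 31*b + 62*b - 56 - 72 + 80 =-2*b^3 + 12*b^2 + 38*b - 48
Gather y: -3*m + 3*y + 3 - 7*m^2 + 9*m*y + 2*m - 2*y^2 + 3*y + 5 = -7*m^2 - m - 2*y^2 + y*(9*m + 6) + 8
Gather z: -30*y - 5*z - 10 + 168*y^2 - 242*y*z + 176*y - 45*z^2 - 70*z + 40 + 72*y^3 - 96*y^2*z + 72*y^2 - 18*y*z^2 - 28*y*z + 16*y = 72*y^3 + 240*y^2 + 162*y + z^2*(-18*y - 45) + z*(-96*y^2 - 270*y - 75) + 30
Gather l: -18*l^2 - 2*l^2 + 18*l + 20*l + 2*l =-20*l^2 + 40*l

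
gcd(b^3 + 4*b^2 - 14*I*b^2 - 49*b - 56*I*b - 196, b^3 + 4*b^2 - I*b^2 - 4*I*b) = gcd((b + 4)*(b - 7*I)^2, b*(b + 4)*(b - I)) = b + 4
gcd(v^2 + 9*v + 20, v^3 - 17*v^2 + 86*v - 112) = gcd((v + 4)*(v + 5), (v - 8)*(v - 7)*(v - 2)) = 1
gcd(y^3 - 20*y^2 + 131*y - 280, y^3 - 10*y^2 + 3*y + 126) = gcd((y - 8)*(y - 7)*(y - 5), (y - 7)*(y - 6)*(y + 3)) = y - 7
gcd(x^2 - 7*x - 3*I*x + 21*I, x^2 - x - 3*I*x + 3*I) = x - 3*I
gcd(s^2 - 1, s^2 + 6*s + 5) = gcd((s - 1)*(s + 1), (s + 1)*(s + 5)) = s + 1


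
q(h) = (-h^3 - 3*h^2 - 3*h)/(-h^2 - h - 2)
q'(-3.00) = 0.80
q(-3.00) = -1.12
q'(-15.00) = 1.00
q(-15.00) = -12.95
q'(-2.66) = 0.70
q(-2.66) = -0.87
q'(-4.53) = 0.96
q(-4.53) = -2.50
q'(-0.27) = 0.97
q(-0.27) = -0.34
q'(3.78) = 1.12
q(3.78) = 5.39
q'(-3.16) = 0.83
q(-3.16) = -1.26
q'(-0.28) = 0.95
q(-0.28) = -0.35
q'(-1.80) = 0.23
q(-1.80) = -0.44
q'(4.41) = 1.08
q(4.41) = 6.08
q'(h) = (2*h + 1)*(-h^3 - 3*h^2 - 3*h)/(-h^2 - h - 2)^2 + (-3*h^2 - 6*h - 3)/(-h^2 - h - 2) = (h^4 + 2*h^3 + 6*h^2 + 12*h + 6)/(h^4 + 2*h^3 + 5*h^2 + 4*h + 4)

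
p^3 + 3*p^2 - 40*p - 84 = (p - 6)*(p + 2)*(p + 7)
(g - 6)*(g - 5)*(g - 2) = g^3 - 13*g^2 + 52*g - 60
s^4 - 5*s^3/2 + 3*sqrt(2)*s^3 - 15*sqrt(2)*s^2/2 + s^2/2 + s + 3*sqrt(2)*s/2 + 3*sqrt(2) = (s - 2)*(s - 1)*(s + 1/2)*(s + 3*sqrt(2))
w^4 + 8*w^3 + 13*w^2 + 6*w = w*(w + 1)^2*(w + 6)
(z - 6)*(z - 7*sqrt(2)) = z^2 - 7*sqrt(2)*z - 6*z + 42*sqrt(2)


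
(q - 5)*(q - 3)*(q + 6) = q^3 - 2*q^2 - 33*q + 90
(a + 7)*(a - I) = a^2 + 7*a - I*a - 7*I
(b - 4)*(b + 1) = b^2 - 3*b - 4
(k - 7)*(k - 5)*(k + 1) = k^3 - 11*k^2 + 23*k + 35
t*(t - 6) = t^2 - 6*t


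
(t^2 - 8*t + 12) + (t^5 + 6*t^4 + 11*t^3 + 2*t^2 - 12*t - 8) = t^5 + 6*t^4 + 11*t^3 + 3*t^2 - 20*t + 4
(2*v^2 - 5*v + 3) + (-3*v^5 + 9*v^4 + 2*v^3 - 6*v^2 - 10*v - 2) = -3*v^5 + 9*v^4 + 2*v^3 - 4*v^2 - 15*v + 1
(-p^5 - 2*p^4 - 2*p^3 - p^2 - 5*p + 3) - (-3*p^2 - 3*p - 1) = -p^5 - 2*p^4 - 2*p^3 + 2*p^2 - 2*p + 4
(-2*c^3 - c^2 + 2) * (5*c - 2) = -10*c^4 - c^3 + 2*c^2 + 10*c - 4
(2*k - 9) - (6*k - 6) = -4*k - 3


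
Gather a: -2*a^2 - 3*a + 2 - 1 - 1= -2*a^2 - 3*a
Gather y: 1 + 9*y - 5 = 9*y - 4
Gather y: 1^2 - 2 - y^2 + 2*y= -y^2 + 2*y - 1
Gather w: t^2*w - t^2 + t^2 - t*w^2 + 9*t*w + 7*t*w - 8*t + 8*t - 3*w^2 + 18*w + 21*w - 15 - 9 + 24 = w^2*(-t - 3) + w*(t^2 + 16*t + 39)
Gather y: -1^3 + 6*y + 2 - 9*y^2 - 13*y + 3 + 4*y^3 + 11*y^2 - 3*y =4*y^3 + 2*y^2 - 10*y + 4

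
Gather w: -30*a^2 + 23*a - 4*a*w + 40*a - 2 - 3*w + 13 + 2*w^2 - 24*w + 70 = -30*a^2 + 63*a + 2*w^2 + w*(-4*a - 27) + 81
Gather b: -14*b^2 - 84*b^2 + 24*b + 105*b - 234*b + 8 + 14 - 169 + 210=-98*b^2 - 105*b + 63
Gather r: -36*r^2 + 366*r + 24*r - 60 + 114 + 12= -36*r^2 + 390*r + 66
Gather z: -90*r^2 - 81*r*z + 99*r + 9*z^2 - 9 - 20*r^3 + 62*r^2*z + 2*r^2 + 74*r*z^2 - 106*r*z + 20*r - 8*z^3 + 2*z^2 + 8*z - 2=-20*r^3 - 88*r^2 + 119*r - 8*z^3 + z^2*(74*r + 11) + z*(62*r^2 - 187*r + 8) - 11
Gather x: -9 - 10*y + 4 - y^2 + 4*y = -y^2 - 6*y - 5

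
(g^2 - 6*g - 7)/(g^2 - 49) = (g + 1)/(g + 7)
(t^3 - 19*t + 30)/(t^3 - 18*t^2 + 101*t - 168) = (t^2 + 3*t - 10)/(t^2 - 15*t + 56)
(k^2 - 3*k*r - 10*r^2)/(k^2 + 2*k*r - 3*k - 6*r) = (k - 5*r)/(k - 3)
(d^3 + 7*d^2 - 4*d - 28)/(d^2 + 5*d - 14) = d + 2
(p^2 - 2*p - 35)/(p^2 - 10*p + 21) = (p + 5)/(p - 3)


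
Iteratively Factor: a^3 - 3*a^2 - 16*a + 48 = (a - 3)*(a^2 - 16) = (a - 3)*(a + 4)*(a - 4)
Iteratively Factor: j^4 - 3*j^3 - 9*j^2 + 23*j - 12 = (j - 4)*(j^3 + j^2 - 5*j + 3) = (j - 4)*(j - 1)*(j^2 + 2*j - 3) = (j - 4)*(j - 1)^2*(j + 3)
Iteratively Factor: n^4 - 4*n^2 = (n)*(n^3 - 4*n) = n^2*(n^2 - 4) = n^2*(n + 2)*(n - 2)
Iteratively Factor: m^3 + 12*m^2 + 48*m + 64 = (m + 4)*(m^2 + 8*m + 16) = (m + 4)^2*(m + 4)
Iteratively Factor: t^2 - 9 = (t + 3)*(t - 3)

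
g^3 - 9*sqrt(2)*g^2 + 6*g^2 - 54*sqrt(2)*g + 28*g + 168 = (g + 6)*(g - 7*sqrt(2))*(g - 2*sqrt(2))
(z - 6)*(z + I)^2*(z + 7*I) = z^4 - 6*z^3 + 9*I*z^3 - 15*z^2 - 54*I*z^2 + 90*z - 7*I*z + 42*I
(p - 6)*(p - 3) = p^2 - 9*p + 18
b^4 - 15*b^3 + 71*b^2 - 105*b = b*(b - 7)*(b - 5)*(b - 3)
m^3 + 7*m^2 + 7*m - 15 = (m - 1)*(m + 3)*(m + 5)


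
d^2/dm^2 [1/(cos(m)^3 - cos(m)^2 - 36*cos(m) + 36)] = ((-141*cos(m) - 8*cos(2*m) + 9*cos(3*m))*(cos(m)^3 - cos(m)^2 - 36*cos(m) + 36)/4 + 2*(-3*cos(m)^2 + 2*cos(m) + 36)^2*sin(m)^2)/(cos(m)^3 - cos(m)^2 - 36*cos(m) + 36)^3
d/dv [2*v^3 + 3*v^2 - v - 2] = 6*v^2 + 6*v - 1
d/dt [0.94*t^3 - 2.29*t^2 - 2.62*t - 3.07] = 2.82*t^2 - 4.58*t - 2.62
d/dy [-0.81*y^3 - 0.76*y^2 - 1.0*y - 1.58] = -2.43*y^2 - 1.52*y - 1.0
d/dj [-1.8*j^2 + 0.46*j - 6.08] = 0.46 - 3.6*j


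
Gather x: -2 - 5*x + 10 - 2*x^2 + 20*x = -2*x^2 + 15*x + 8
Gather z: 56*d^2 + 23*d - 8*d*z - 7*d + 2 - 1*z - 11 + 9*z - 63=56*d^2 + 16*d + z*(8 - 8*d) - 72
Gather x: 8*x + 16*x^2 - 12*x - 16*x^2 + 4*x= 0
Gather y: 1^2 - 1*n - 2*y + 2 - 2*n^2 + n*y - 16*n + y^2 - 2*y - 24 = -2*n^2 - 17*n + y^2 + y*(n - 4) - 21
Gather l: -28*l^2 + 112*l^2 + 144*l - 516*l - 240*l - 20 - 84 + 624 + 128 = 84*l^2 - 612*l + 648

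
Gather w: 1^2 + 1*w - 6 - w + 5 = 0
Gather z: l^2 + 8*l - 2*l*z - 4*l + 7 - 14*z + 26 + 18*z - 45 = l^2 + 4*l + z*(4 - 2*l) - 12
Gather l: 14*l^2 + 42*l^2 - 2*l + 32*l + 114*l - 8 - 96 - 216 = 56*l^2 + 144*l - 320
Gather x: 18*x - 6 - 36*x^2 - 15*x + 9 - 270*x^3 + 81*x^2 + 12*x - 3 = -270*x^3 + 45*x^2 + 15*x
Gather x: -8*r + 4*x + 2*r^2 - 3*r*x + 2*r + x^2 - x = 2*r^2 - 6*r + x^2 + x*(3 - 3*r)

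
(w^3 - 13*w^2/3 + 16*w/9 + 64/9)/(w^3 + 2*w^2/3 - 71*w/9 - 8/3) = (3*w^2 - 5*w - 8)/(3*w^2 + 10*w + 3)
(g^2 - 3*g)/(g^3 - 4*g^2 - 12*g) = (3 - g)/(-g^2 + 4*g + 12)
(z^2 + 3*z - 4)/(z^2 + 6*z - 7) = (z + 4)/(z + 7)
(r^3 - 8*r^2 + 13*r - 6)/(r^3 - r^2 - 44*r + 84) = (r^2 - 2*r + 1)/(r^2 + 5*r - 14)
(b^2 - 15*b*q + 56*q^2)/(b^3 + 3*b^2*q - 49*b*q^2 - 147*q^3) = (b - 8*q)/(b^2 + 10*b*q + 21*q^2)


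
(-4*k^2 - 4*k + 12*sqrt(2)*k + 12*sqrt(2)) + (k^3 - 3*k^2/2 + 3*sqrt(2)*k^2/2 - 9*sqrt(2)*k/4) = k^3 - 11*k^2/2 + 3*sqrt(2)*k^2/2 - 4*k + 39*sqrt(2)*k/4 + 12*sqrt(2)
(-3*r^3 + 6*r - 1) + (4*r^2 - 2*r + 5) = -3*r^3 + 4*r^2 + 4*r + 4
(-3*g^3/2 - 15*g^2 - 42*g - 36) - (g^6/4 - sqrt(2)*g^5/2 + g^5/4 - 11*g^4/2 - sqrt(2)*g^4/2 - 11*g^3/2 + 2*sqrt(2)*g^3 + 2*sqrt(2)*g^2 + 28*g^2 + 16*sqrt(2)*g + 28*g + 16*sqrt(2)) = -g^6/4 - g^5/4 + sqrt(2)*g^5/2 + sqrt(2)*g^4/2 + 11*g^4/2 - 2*sqrt(2)*g^3 + 4*g^3 - 43*g^2 - 2*sqrt(2)*g^2 - 70*g - 16*sqrt(2)*g - 36 - 16*sqrt(2)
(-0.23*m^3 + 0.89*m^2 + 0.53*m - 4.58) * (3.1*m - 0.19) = -0.713*m^4 + 2.8027*m^3 + 1.4739*m^2 - 14.2987*m + 0.8702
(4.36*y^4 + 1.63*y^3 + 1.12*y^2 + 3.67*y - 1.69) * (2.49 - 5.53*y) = -24.1108*y^5 + 1.8425*y^4 - 2.1349*y^3 - 17.5063*y^2 + 18.484*y - 4.2081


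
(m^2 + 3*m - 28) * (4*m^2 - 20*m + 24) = 4*m^4 - 8*m^3 - 148*m^2 + 632*m - 672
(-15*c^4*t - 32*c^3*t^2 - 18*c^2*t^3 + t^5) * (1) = -15*c^4*t - 32*c^3*t^2 - 18*c^2*t^3 + t^5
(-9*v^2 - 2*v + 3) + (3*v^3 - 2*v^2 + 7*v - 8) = 3*v^3 - 11*v^2 + 5*v - 5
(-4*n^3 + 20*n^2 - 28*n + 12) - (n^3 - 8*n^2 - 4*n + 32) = -5*n^3 + 28*n^2 - 24*n - 20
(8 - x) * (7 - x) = x^2 - 15*x + 56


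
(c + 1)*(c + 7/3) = c^2 + 10*c/3 + 7/3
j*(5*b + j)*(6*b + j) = 30*b^2*j + 11*b*j^2 + j^3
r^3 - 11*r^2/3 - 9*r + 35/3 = (r - 5)*(r - 1)*(r + 7/3)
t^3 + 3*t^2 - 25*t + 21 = (t - 3)*(t - 1)*(t + 7)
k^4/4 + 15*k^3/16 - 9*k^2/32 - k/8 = k*(k/4 + 1)*(k - 1/2)*(k + 1/4)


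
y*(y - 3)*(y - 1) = y^3 - 4*y^2 + 3*y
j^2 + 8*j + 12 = (j + 2)*(j + 6)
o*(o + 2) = o^2 + 2*o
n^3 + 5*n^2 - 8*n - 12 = (n - 2)*(n + 1)*(n + 6)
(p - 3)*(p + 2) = p^2 - p - 6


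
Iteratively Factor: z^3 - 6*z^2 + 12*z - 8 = (z - 2)*(z^2 - 4*z + 4) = (z - 2)^2*(z - 2)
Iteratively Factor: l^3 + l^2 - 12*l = (l)*(l^2 + l - 12) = l*(l - 3)*(l + 4)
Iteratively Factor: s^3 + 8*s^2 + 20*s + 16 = (s + 4)*(s^2 + 4*s + 4) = (s + 2)*(s + 4)*(s + 2)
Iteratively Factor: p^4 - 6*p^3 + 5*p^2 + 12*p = (p)*(p^3 - 6*p^2 + 5*p + 12) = p*(p - 4)*(p^2 - 2*p - 3) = p*(p - 4)*(p + 1)*(p - 3)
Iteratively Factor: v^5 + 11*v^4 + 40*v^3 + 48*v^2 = (v)*(v^4 + 11*v^3 + 40*v^2 + 48*v) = v*(v + 3)*(v^3 + 8*v^2 + 16*v) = v*(v + 3)*(v + 4)*(v^2 + 4*v) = v^2*(v + 3)*(v + 4)*(v + 4)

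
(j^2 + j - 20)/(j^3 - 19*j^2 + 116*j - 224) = (j + 5)/(j^2 - 15*j + 56)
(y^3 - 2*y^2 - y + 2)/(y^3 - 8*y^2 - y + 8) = (y - 2)/(y - 8)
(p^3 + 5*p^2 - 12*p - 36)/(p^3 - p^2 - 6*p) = (p + 6)/p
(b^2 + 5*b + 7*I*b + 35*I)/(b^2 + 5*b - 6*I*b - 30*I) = (b + 7*I)/(b - 6*I)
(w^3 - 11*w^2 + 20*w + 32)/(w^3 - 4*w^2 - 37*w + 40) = (w^2 - 3*w - 4)/(w^2 + 4*w - 5)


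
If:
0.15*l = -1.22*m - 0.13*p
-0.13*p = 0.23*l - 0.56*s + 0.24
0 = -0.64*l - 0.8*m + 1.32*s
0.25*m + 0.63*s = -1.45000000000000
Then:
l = -6.79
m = 0.99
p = -1.44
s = -2.69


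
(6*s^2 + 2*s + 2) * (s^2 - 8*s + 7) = 6*s^4 - 46*s^3 + 28*s^2 - 2*s + 14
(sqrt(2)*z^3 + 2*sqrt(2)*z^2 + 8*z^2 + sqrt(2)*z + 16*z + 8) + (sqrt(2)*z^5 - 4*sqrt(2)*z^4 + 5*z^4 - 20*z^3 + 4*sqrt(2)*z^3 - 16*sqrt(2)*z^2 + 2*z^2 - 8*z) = sqrt(2)*z^5 - 4*sqrt(2)*z^4 + 5*z^4 - 20*z^3 + 5*sqrt(2)*z^3 - 14*sqrt(2)*z^2 + 10*z^2 + sqrt(2)*z + 8*z + 8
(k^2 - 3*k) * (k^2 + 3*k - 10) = k^4 - 19*k^2 + 30*k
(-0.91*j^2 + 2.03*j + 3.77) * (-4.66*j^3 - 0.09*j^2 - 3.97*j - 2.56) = 4.2406*j^5 - 9.3779*j^4 - 14.1382*j^3 - 6.0688*j^2 - 20.1637*j - 9.6512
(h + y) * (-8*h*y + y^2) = -8*h^2*y - 7*h*y^2 + y^3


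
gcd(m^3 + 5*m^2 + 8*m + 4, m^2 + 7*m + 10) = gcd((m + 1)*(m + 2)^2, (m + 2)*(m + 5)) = m + 2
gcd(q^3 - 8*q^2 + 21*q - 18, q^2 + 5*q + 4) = 1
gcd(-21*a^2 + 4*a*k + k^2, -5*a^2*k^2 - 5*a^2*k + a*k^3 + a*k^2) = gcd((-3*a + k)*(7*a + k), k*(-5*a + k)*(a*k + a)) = 1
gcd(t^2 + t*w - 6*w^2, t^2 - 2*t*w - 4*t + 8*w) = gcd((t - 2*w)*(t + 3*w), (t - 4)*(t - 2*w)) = t - 2*w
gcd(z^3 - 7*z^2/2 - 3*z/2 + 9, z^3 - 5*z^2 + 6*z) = z^2 - 5*z + 6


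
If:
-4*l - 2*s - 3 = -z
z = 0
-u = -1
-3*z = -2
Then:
No Solution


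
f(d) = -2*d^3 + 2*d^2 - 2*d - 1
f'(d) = -6*d^2 + 4*d - 2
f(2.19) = -16.79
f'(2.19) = -22.02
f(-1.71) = 18.27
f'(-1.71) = -26.38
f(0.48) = -1.72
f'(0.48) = -1.46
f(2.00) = -13.00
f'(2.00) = -18.00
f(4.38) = -139.45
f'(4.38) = -99.59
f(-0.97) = 4.65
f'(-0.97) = -11.53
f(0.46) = -1.69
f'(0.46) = -1.43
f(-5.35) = 373.21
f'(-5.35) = -195.14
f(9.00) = -1315.00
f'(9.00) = -452.00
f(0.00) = -1.00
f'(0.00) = -2.00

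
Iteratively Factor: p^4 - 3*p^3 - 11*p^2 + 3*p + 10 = (p + 2)*(p^3 - 5*p^2 - p + 5) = (p - 1)*(p + 2)*(p^2 - 4*p - 5) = (p - 5)*(p - 1)*(p + 2)*(p + 1)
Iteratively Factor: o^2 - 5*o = (o)*(o - 5)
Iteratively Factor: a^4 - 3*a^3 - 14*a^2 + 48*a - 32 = (a - 1)*(a^3 - 2*a^2 - 16*a + 32) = (a - 1)*(a + 4)*(a^2 - 6*a + 8) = (a - 4)*(a - 1)*(a + 4)*(a - 2)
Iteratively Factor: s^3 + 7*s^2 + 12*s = (s)*(s^2 + 7*s + 12) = s*(s + 4)*(s + 3)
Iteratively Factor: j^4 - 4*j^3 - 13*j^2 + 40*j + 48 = (j - 4)*(j^3 - 13*j - 12) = (j - 4)*(j + 3)*(j^2 - 3*j - 4) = (j - 4)^2*(j + 3)*(j + 1)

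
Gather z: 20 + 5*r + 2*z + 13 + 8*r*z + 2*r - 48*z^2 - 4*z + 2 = 7*r - 48*z^2 + z*(8*r - 2) + 35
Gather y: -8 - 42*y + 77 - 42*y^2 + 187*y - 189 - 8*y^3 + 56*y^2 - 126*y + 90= -8*y^3 + 14*y^2 + 19*y - 30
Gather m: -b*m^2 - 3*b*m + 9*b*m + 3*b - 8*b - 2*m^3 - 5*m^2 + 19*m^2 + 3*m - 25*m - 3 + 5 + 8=-5*b - 2*m^3 + m^2*(14 - b) + m*(6*b - 22) + 10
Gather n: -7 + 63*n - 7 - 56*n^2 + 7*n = -56*n^2 + 70*n - 14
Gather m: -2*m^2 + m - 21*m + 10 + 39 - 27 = -2*m^2 - 20*m + 22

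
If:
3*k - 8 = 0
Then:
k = 8/3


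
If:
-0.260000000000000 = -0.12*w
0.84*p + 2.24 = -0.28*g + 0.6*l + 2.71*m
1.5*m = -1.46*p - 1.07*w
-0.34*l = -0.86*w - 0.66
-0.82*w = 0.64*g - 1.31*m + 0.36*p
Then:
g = -5.65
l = 7.42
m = -1.44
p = -0.11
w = 2.17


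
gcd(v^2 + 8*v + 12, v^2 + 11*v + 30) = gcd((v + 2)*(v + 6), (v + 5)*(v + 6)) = v + 6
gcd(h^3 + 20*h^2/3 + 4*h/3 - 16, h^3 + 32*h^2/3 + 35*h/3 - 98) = h + 6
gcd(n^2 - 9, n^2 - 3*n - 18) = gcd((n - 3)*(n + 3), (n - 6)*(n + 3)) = n + 3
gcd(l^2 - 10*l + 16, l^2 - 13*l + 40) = l - 8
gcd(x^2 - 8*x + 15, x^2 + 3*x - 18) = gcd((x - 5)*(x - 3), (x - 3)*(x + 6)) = x - 3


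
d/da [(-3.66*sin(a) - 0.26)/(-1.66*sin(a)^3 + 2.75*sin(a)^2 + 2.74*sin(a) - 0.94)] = (-12.1512*sin(a)^3 + 8.7702*sin(a)^2 + 1.43*sin(a) + 4.1528)*cos(a)/(2.7556*sin(a)^6 - 9.13*sin(a)^5 - 1.5343*sin(a)^4 + 18.1908*sin(a)^3 + 2.3376*sin(a)^2 - 5.1512*sin(a) + 0.8836)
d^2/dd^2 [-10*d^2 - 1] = -20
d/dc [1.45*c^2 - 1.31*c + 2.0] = 2.9*c - 1.31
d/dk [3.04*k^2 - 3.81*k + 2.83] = 6.08*k - 3.81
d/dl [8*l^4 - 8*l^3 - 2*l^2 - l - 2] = 32*l^3 - 24*l^2 - 4*l - 1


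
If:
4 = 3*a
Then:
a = 4/3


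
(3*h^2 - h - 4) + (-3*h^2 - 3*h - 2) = -4*h - 6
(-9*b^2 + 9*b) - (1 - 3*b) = -9*b^2 + 12*b - 1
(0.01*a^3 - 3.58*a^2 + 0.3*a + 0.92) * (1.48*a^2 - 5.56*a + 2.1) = 0.0148*a^5 - 5.354*a^4 + 20.3698*a^3 - 7.8244*a^2 - 4.4852*a + 1.932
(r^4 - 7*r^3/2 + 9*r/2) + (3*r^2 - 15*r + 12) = r^4 - 7*r^3/2 + 3*r^2 - 21*r/2 + 12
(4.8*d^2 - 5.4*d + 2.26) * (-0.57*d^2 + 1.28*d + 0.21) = -2.736*d^4 + 9.222*d^3 - 7.1922*d^2 + 1.7588*d + 0.4746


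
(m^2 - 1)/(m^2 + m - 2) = (m + 1)/(m + 2)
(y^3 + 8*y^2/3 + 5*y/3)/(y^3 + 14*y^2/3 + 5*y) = (y + 1)/(y + 3)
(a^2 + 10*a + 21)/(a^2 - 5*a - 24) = (a + 7)/(a - 8)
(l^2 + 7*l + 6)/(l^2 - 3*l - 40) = (l^2 + 7*l + 6)/(l^2 - 3*l - 40)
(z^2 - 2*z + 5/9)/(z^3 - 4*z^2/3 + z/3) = (z - 5/3)/(z*(z - 1))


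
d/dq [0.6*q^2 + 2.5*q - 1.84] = 1.2*q + 2.5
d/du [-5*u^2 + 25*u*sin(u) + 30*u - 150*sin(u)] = 25*u*cos(u) - 10*u + 25*sin(u) - 150*cos(u) + 30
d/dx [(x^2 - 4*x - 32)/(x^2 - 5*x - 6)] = (-x^2 + 52*x - 136)/(x^4 - 10*x^3 + 13*x^2 + 60*x + 36)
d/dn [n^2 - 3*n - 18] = 2*n - 3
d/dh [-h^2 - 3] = -2*h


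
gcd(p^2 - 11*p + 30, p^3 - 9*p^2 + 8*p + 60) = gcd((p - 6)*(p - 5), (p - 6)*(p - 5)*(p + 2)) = p^2 - 11*p + 30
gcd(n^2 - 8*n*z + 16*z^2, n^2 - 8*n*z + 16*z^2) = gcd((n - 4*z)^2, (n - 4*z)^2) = n^2 - 8*n*z + 16*z^2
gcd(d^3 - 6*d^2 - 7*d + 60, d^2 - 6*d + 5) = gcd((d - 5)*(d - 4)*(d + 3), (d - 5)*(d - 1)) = d - 5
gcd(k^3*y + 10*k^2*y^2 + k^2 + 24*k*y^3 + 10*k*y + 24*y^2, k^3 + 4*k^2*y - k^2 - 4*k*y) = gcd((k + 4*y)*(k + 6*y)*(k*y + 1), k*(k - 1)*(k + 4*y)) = k + 4*y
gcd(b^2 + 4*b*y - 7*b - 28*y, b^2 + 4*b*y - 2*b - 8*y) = b + 4*y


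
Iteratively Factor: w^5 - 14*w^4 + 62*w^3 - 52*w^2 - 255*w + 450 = (w - 3)*(w^4 - 11*w^3 + 29*w^2 + 35*w - 150) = (w - 5)*(w - 3)*(w^3 - 6*w^2 - w + 30) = (w - 5)^2*(w - 3)*(w^2 - w - 6) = (w - 5)^2*(w - 3)*(w + 2)*(w - 3)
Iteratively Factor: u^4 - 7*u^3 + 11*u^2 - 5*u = (u - 1)*(u^3 - 6*u^2 + 5*u) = u*(u - 1)*(u^2 - 6*u + 5) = u*(u - 5)*(u - 1)*(u - 1)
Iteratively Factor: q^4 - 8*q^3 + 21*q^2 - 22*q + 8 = (q - 4)*(q^3 - 4*q^2 + 5*q - 2) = (q - 4)*(q - 1)*(q^2 - 3*q + 2) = (q - 4)*(q - 1)^2*(q - 2)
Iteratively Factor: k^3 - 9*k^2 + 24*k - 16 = (k - 1)*(k^2 - 8*k + 16) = (k - 4)*(k - 1)*(k - 4)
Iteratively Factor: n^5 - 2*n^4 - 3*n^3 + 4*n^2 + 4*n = (n + 1)*(n^4 - 3*n^3 + 4*n) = (n - 2)*(n + 1)*(n^3 - n^2 - 2*n) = (n - 2)^2*(n + 1)*(n^2 + n) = (n - 2)^2*(n + 1)^2*(n)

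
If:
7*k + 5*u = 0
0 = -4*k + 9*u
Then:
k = 0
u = 0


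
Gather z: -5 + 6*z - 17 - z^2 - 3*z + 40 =-z^2 + 3*z + 18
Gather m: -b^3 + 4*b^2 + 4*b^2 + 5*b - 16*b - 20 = -b^3 + 8*b^2 - 11*b - 20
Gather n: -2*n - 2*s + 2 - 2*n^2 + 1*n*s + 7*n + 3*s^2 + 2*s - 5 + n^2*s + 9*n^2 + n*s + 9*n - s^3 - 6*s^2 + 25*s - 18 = n^2*(s + 7) + n*(2*s + 14) - s^3 - 3*s^2 + 25*s - 21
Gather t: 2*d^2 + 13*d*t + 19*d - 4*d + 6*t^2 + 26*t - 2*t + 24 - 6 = 2*d^2 + 15*d + 6*t^2 + t*(13*d + 24) + 18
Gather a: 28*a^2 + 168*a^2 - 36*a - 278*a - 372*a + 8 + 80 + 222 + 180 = 196*a^2 - 686*a + 490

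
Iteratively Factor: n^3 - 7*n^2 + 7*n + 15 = (n - 5)*(n^2 - 2*n - 3) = (n - 5)*(n - 3)*(n + 1)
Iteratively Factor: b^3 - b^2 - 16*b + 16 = (b - 4)*(b^2 + 3*b - 4) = (b - 4)*(b + 4)*(b - 1)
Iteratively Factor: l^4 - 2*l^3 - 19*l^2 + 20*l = (l - 5)*(l^3 + 3*l^2 - 4*l) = l*(l - 5)*(l^2 + 3*l - 4) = l*(l - 5)*(l + 4)*(l - 1)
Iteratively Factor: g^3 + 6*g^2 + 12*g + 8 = (g + 2)*(g^2 + 4*g + 4) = (g + 2)^2*(g + 2)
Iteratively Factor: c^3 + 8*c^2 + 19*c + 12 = (c + 1)*(c^2 + 7*c + 12) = (c + 1)*(c + 3)*(c + 4)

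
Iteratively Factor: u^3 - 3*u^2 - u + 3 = (u + 1)*(u^2 - 4*u + 3) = (u - 1)*(u + 1)*(u - 3)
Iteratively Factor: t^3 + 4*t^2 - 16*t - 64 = (t + 4)*(t^2 - 16) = (t + 4)^2*(t - 4)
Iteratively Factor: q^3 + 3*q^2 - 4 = (q + 2)*(q^2 + q - 2) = (q + 2)^2*(q - 1)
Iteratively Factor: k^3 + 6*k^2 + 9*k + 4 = (k + 1)*(k^2 + 5*k + 4) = (k + 1)*(k + 4)*(k + 1)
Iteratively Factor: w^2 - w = (w - 1)*(w)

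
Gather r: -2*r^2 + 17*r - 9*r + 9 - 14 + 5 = -2*r^2 + 8*r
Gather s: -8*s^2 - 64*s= -8*s^2 - 64*s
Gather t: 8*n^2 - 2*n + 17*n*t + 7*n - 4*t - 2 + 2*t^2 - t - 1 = 8*n^2 + 5*n + 2*t^2 + t*(17*n - 5) - 3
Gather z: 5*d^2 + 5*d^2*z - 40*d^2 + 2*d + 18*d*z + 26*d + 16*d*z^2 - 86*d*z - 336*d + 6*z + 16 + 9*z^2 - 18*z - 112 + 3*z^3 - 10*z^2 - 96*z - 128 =-35*d^2 - 308*d + 3*z^3 + z^2*(16*d - 1) + z*(5*d^2 - 68*d - 108) - 224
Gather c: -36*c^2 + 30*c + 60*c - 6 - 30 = -36*c^2 + 90*c - 36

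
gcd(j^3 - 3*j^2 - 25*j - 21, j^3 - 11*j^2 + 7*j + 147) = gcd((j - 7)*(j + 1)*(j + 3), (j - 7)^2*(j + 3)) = j^2 - 4*j - 21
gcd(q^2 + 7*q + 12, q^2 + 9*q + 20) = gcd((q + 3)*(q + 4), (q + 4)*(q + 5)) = q + 4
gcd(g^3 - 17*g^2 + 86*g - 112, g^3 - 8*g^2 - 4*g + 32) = g^2 - 10*g + 16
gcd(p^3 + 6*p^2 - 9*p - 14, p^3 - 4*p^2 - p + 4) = p + 1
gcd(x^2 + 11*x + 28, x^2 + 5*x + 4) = x + 4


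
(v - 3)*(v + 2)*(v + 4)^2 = v^4 + 7*v^3 + 2*v^2 - 64*v - 96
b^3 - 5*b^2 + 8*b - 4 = (b - 2)^2*(b - 1)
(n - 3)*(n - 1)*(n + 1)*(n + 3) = n^4 - 10*n^2 + 9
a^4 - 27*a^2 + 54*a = a*(a - 3)^2*(a + 6)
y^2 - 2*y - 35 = (y - 7)*(y + 5)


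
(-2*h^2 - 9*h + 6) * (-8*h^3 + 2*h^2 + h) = 16*h^5 + 68*h^4 - 68*h^3 + 3*h^2 + 6*h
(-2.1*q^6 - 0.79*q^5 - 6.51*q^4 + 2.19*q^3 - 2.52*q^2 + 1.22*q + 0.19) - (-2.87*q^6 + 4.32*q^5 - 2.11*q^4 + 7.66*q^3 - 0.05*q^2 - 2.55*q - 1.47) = 0.77*q^6 - 5.11*q^5 - 4.4*q^4 - 5.47*q^3 - 2.47*q^2 + 3.77*q + 1.66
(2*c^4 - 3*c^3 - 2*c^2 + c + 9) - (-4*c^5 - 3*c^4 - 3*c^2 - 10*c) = 4*c^5 + 5*c^4 - 3*c^3 + c^2 + 11*c + 9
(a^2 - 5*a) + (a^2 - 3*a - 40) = 2*a^2 - 8*a - 40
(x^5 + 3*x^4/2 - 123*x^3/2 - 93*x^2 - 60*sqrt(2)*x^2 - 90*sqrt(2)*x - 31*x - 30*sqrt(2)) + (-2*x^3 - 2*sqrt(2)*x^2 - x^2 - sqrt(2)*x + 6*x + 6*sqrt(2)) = x^5 + 3*x^4/2 - 127*x^3/2 - 94*x^2 - 62*sqrt(2)*x^2 - 91*sqrt(2)*x - 25*x - 24*sqrt(2)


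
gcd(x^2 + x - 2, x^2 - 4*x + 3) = x - 1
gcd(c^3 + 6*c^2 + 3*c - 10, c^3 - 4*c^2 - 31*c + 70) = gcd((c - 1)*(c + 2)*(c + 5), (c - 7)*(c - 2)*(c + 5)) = c + 5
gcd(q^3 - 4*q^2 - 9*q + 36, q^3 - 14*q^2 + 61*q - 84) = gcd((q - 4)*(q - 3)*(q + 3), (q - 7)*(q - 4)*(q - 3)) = q^2 - 7*q + 12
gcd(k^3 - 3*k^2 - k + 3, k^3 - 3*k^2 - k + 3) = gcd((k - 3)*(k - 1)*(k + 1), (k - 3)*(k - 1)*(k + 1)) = k^3 - 3*k^2 - k + 3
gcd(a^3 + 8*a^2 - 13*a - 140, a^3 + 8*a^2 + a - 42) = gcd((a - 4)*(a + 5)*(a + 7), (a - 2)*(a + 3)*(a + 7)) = a + 7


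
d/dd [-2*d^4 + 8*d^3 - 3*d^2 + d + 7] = -8*d^3 + 24*d^2 - 6*d + 1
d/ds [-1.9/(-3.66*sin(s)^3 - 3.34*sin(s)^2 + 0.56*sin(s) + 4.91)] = (-20.862*sin(s)^2 - 12.692*sin(s) + 1.064)*cos(s)/(3.66*sin(s)^3 + 3.34*sin(s)^2 - 0.56*sin(s) - 4.91)^2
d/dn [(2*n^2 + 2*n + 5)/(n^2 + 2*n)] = 2*(n^2 - 5*n - 5)/(n^2*(n^2 + 4*n + 4))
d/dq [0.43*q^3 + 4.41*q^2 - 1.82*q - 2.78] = 1.29*q^2 + 8.82*q - 1.82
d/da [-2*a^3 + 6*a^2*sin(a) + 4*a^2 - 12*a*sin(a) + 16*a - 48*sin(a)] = 6*a^2*cos(a) - 6*a^2 - 12*sqrt(2)*a*cos(a + pi/4) + 8*a - 12*sin(a) - 48*cos(a) + 16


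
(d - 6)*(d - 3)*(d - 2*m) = d^3 - 2*d^2*m - 9*d^2 + 18*d*m + 18*d - 36*m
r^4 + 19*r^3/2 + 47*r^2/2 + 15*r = r*(r + 1)*(r + 5/2)*(r + 6)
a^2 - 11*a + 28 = (a - 7)*(a - 4)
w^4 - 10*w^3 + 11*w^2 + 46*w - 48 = (w - 8)*(w - 3)*(w - 1)*(w + 2)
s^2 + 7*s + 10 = (s + 2)*(s + 5)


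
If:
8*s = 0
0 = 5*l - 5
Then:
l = 1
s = 0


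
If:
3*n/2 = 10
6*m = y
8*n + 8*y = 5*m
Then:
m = -160/129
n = 20/3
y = -320/43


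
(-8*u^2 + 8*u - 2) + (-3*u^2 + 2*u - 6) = -11*u^2 + 10*u - 8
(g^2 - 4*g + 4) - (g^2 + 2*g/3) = 4 - 14*g/3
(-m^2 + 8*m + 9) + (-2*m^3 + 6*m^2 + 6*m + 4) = -2*m^3 + 5*m^2 + 14*m + 13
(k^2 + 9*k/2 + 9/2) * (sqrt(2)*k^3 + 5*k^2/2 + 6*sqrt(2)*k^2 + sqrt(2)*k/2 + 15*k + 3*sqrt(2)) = sqrt(2)*k^5 + 5*k^4/2 + 21*sqrt(2)*k^4/2 + 105*k^3/4 + 32*sqrt(2)*k^3 + 129*sqrt(2)*k^2/4 + 315*k^2/4 + 63*sqrt(2)*k/4 + 135*k/2 + 27*sqrt(2)/2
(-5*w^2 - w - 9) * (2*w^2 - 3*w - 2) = -10*w^4 + 13*w^3 - 5*w^2 + 29*w + 18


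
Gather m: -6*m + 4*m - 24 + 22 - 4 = -2*m - 6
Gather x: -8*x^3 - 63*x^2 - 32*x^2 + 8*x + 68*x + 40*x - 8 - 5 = -8*x^3 - 95*x^2 + 116*x - 13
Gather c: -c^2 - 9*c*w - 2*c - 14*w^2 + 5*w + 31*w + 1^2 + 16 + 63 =-c^2 + c*(-9*w - 2) - 14*w^2 + 36*w + 80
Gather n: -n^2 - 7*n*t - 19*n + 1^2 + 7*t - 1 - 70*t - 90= -n^2 + n*(-7*t - 19) - 63*t - 90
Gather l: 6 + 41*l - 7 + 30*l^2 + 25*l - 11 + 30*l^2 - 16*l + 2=60*l^2 + 50*l - 10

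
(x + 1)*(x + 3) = x^2 + 4*x + 3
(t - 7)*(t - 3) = t^2 - 10*t + 21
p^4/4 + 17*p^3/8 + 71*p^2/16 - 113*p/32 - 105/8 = (p/4 + 1)*(p - 3/2)*(p + 5/2)*(p + 7/2)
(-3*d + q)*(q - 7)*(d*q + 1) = -3*d^2*q^2 + 21*d^2*q + d*q^3 - 7*d*q^2 - 3*d*q + 21*d + q^2 - 7*q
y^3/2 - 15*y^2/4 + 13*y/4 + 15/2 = (y/2 + 1/2)*(y - 6)*(y - 5/2)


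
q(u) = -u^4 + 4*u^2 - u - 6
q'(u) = -4*u^3 + 8*u - 1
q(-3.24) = -70.97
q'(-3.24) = 109.13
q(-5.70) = -925.94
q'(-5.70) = 694.17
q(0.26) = -5.99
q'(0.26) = 1.01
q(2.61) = -27.77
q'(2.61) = -51.24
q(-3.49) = -102.14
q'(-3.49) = 141.11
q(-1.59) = -0.69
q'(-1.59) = 2.36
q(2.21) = -12.53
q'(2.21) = -26.50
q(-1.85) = -2.17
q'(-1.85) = 9.53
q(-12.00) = -20154.00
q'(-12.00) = 6815.00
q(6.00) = -1164.00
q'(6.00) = -817.00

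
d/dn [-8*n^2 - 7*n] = -16*n - 7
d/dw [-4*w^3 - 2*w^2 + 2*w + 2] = -12*w^2 - 4*w + 2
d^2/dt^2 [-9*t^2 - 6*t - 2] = -18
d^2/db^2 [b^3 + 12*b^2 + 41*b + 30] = 6*b + 24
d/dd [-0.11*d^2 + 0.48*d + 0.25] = 0.48 - 0.22*d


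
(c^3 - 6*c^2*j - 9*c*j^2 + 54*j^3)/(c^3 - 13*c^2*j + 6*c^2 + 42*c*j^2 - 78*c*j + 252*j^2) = (c^2 - 9*j^2)/(c^2 - 7*c*j + 6*c - 42*j)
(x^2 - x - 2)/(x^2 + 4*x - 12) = (x + 1)/(x + 6)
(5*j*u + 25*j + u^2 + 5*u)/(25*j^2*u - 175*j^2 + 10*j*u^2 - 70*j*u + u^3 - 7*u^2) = (u + 5)/(5*j*u - 35*j + u^2 - 7*u)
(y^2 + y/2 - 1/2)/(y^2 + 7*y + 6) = (y - 1/2)/(y + 6)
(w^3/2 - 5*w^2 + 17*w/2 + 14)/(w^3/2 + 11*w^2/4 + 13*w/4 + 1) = 2*(w^2 - 11*w + 28)/(2*w^2 + 9*w + 4)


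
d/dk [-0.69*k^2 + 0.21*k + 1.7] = 0.21 - 1.38*k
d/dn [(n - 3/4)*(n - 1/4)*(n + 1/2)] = 3*n^2 - n - 5/16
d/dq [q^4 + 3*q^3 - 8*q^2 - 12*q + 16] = 4*q^3 + 9*q^2 - 16*q - 12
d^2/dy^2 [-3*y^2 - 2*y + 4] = -6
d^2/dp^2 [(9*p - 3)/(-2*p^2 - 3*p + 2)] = 6*(-(3*p - 1)*(4*p + 3)^2 + (18*p + 7)*(2*p^2 + 3*p - 2))/(2*p^2 + 3*p - 2)^3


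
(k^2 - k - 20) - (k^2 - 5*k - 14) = 4*k - 6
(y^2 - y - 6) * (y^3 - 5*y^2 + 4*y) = y^5 - 6*y^4 + 3*y^3 + 26*y^2 - 24*y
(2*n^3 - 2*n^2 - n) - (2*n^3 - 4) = -2*n^2 - n + 4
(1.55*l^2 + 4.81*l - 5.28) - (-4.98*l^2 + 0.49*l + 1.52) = 6.53*l^2 + 4.32*l - 6.8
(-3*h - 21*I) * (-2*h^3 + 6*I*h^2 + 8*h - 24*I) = 6*h^4 + 24*I*h^3 + 102*h^2 - 96*I*h - 504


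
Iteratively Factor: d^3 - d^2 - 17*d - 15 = (d + 1)*(d^2 - 2*d - 15) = (d - 5)*(d + 1)*(d + 3)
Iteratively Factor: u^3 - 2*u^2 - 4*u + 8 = (u + 2)*(u^2 - 4*u + 4) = (u - 2)*(u + 2)*(u - 2)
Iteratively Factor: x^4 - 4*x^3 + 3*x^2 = (x - 3)*(x^3 - x^2) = x*(x - 3)*(x^2 - x) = x^2*(x - 3)*(x - 1)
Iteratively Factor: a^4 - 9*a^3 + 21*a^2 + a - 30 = (a - 5)*(a^3 - 4*a^2 + a + 6) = (a - 5)*(a + 1)*(a^2 - 5*a + 6) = (a - 5)*(a - 2)*(a + 1)*(a - 3)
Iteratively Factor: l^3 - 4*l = (l)*(l^2 - 4) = l*(l - 2)*(l + 2)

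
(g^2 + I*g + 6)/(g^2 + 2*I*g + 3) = (g - 2*I)/(g - I)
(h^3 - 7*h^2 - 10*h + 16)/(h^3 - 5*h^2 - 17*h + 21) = (h^2 - 6*h - 16)/(h^2 - 4*h - 21)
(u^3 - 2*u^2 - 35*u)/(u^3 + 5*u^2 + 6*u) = (u^2 - 2*u - 35)/(u^2 + 5*u + 6)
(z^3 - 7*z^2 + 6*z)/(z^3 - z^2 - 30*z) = (z - 1)/(z + 5)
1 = 1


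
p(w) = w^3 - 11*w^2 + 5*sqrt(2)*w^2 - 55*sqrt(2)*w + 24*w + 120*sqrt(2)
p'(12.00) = 283.92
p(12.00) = 686.56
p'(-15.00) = 739.09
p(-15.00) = -3282.58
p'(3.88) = -39.11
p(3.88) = -39.70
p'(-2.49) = -15.62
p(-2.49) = 263.82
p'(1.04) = -58.71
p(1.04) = 110.65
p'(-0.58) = -48.21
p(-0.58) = 199.38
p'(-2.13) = -23.43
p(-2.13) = 256.77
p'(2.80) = -52.26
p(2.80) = 10.27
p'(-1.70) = -31.75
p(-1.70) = 244.87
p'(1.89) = -57.92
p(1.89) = 60.77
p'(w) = 3*w^2 - 22*w + 10*sqrt(2)*w - 55*sqrt(2) + 24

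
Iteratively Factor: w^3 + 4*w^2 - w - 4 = (w + 1)*(w^2 + 3*w - 4) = (w + 1)*(w + 4)*(w - 1)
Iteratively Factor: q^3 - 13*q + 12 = (q + 4)*(q^2 - 4*q + 3) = (q - 1)*(q + 4)*(q - 3)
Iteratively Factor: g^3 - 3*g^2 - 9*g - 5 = (g + 1)*(g^2 - 4*g - 5) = (g - 5)*(g + 1)*(g + 1)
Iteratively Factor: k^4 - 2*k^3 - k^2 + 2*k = (k + 1)*(k^3 - 3*k^2 + 2*k) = k*(k + 1)*(k^2 - 3*k + 2) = k*(k - 1)*(k + 1)*(k - 2)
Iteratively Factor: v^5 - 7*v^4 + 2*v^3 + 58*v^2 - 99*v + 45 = (v - 1)*(v^4 - 6*v^3 - 4*v^2 + 54*v - 45) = (v - 1)^2*(v^3 - 5*v^2 - 9*v + 45) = (v - 3)*(v - 1)^2*(v^2 - 2*v - 15) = (v - 3)*(v - 1)^2*(v + 3)*(v - 5)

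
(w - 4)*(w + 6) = w^2 + 2*w - 24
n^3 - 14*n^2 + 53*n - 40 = (n - 8)*(n - 5)*(n - 1)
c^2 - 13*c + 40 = (c - 8)*(c - 5)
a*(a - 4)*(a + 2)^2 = a^4 - 12*a^2 - 16*a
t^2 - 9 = (t - 3)*(t + 3)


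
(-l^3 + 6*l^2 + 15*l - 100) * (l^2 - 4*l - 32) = -l^5 + 10*l^4 + 23*l^3 - 352*l^2 - 80*l + 3200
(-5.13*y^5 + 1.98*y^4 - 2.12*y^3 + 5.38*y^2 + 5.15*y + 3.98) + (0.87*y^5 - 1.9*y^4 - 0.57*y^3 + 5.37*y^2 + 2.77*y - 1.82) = -4.26*y^5 + 0.0800000000000001*y^4 - 2.69*y^3 + 10.75*y^2 + 7.92*y + 2.16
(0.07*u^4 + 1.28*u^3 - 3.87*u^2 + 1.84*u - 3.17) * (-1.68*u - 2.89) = -0.1176*u^5 - 2.3527*u^4 + 2.8024*u^3 + 8.0931*u^2 + 0.00799999999999912*u + 9.1613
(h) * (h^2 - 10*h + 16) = h^3 - 10*h^2 + 16*h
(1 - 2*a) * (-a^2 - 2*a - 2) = 2*a^3 + 3*a^2 + 2*a - 2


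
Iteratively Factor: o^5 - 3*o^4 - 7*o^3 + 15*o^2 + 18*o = (o + 1)*(o^4 - 4*o^3 - 3*o^2 + 18*o) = (o + 1)*(o + 2)*(o^3 - 6*o^2 + 9*o) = (o - 3)*(o + 1)*(o + 2)*(o^2 - 3*o) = (o - 3)^2*(o + 1)*(o + 2)*(o)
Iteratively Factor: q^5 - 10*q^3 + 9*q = (q + 3)*(q^4 - 3*q^3 - q^2 + 3*q) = (q + 1)*(q + 3)*(q^3 - 4*q^2 + 3*q) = q*(q + 1)*(q + 3)*(q^2 - 4*q + 3) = q*(q - 3)*(q + 1)*(q + 3)*(q - 1)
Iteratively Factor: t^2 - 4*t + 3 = (t - 3)*(t - 1)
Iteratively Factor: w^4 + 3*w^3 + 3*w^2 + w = (w + 1)*(w^3 + 2*w^2 + w) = (w + 1)^2*(w^2 + w) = (w + 1)^3*(w)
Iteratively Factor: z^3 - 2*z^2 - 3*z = (z + 1)*(z^2 - 3*z) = z*(z + 1)*(z - 3)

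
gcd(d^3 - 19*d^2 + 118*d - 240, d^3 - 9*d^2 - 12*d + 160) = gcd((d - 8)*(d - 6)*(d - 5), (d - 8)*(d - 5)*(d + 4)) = d^2 - 13*d + 40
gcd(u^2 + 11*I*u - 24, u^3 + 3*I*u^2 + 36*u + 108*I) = u + 3*I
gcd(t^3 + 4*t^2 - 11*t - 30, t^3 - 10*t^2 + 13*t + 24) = t - 3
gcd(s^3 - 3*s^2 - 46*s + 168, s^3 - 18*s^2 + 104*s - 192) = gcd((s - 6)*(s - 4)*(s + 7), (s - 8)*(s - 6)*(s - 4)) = s^2 - 10*s + 24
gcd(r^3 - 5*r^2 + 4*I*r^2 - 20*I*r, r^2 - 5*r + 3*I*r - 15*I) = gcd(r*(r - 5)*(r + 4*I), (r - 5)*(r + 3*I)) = r - 5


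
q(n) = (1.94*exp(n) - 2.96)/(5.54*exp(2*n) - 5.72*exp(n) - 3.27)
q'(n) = (1.94*exp(n) - 2.96)*(-11.08*exp(2*n) + 5.72*exp(n))/(5.54*exp(2*n) - 5.72*exp(n) - 3.27)^2 + 1.94*exp(n)/(5.54*exp(2*n) - 5.72*exp(n) - 3.27) = (-10.7476*exp(2*n) + 32.7968*exp(n) - 23.275)*exp(n)/(30.6916*exp(4*n) - 63.3776*exp(3*n) - 3.5132*exp(2*n) + 37.4088*exp(n) + 10.6929)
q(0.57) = 0.12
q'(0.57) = 0.13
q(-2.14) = 0.71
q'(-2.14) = -0.15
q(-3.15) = 0.82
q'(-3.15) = -0.08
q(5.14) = 0.00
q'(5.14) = -0.00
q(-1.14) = 0.52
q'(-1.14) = -0.22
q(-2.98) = 0.81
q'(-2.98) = -0.09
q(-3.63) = 0.85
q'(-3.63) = -0.05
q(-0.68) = 0.42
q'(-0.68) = -0.21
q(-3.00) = 0.81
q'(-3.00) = -0.09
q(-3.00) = 0.81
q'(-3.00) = -0.09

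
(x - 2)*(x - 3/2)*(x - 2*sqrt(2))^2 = x^4 - 4*sqrt(2)*x^3 - 7*x^3/2 + 11*x^2 + 14*sqrt(2)*x^2 - 28*x - 12*sqrt(2)*x + 24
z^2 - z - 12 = (z - 4)*(z + 3)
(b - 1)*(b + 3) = b^2 + 2*b - 3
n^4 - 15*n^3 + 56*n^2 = n^2*(n - 8)*(n - 7)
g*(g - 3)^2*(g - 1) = g^4 - 7*g^3 + 15*g^2 - 9*g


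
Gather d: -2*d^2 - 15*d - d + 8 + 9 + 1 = -2*d^2 - 16*d + 18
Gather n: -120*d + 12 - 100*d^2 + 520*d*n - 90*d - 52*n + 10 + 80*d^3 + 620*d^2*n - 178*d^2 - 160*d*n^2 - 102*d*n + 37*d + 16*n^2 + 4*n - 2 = 80*d^3 - 278*d^2 - 173*d + n^2*(16 - 160*d) + n*(620*d^2 + 418*d - 48) + 20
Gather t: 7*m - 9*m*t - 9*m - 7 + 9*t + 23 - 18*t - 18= -2*m + t*(-9*m - 9) - 2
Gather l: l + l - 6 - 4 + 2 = 2*l - 8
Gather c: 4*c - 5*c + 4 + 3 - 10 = -c - 3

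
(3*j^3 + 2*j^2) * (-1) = -3*j^3 - 2*j^2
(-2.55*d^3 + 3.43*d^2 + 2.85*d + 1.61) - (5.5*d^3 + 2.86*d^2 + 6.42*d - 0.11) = -8.05*d^3 + 0.57*d^2 - 3.57*d + 1.72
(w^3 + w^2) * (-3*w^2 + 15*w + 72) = -3*w^5 + 12*w^4 + 87*w^3 + 72*w^2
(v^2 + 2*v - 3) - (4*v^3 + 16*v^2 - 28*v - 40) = -4*v^3 - 15*v^2 + 30*v + 37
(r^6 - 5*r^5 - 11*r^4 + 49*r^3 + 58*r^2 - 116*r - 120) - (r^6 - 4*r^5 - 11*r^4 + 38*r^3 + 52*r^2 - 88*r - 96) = -r^5 + 11*r^3 + 6*r^2 - 28*r - 24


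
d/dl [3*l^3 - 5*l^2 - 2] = l*(9*l - 10)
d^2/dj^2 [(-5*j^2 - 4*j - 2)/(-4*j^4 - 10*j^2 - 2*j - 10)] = (60*j^8 + 96*j^7 + 30*j^6 + 60*j^5 - 444*j^4 - 317*j^3 - 345*j^2 - 270*j + 57)/(8*j^12 + 60*j^10 + 12*j^9 + 210*j^8 + 60*j^7 + 431*j^6 + 135*j^5 + 540*j^4 + 151*j^3 + 390*j^2 + 75*j + 125)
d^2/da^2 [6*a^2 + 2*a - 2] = 12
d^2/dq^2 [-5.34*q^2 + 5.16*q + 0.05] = -10.6800000000000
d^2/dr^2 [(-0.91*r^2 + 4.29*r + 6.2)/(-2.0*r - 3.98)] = 47.526328/(8.0*r^3 + 47.76*r^2 + 95.0424*r + 63.044792)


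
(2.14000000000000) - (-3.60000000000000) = 5.74000000000000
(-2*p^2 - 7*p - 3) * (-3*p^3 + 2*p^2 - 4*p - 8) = 6*p^5 + 17*p^4 + 3*p^3 + 38*p^2 + 68*p + 24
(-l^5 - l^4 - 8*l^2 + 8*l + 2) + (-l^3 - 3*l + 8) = -l^5 - l^4 - l^3 - 8*l^2 + 5*l + 10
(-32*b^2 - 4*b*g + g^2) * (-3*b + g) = 96*b^3 - 20*b^2*g - 7*b*g^2 + g^3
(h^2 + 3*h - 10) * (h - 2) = h^3 + h^2 - 16*h + 20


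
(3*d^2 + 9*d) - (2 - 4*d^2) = 7*d^2 + 9*d - 2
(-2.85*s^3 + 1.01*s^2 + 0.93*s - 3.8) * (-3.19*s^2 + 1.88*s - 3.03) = 9.0915*s^5 - 8.5799*s^4 + 7.5676*s^3 + 10.8101*s^2 - 9.9619*s + 11.514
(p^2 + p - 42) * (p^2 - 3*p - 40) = p^4 - 2*p^3 - 85*p^2 + 86*p + 1680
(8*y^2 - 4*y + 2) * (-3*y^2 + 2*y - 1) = -24*y^4 + 28*y^3 - 22*y^2 + 8*y - 2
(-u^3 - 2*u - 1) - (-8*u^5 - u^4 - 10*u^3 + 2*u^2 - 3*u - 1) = 8*u^5 + u^4 + 9*u^3 - 2*u^2 + u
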